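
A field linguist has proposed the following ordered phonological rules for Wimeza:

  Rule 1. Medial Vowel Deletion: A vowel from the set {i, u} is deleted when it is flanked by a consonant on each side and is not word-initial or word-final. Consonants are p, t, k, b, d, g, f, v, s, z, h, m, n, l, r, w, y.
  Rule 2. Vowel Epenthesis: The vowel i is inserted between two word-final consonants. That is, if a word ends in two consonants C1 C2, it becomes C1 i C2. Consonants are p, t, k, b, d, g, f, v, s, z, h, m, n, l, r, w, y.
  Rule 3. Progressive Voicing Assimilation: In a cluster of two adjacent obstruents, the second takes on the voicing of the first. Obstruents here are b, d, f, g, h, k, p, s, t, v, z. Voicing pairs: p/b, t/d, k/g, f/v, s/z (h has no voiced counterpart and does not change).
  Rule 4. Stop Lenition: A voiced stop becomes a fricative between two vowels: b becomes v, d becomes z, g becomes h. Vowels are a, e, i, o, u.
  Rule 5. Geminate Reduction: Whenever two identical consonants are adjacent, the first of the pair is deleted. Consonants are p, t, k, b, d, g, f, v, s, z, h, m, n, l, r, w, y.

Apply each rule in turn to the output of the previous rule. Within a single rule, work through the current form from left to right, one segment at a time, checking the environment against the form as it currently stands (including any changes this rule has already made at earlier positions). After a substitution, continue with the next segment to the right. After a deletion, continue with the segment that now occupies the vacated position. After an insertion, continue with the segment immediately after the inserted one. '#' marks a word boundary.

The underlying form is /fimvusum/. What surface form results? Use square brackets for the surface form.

Rule 1 Medial Vowel Deletion: [fimvusum] → [fmvsm]
Rule 2 Vowel Epenthesis: [fmvsm] → [fmvsim]
Rule 3 Progressive Voicing Assimilation: [fmvsim] → [fmvzim]
Rule 4 Stop Lenition: no change — [fmvzim]
Rule 5 Geminate Reduction: no change — [fmvzim]

[fmvzim]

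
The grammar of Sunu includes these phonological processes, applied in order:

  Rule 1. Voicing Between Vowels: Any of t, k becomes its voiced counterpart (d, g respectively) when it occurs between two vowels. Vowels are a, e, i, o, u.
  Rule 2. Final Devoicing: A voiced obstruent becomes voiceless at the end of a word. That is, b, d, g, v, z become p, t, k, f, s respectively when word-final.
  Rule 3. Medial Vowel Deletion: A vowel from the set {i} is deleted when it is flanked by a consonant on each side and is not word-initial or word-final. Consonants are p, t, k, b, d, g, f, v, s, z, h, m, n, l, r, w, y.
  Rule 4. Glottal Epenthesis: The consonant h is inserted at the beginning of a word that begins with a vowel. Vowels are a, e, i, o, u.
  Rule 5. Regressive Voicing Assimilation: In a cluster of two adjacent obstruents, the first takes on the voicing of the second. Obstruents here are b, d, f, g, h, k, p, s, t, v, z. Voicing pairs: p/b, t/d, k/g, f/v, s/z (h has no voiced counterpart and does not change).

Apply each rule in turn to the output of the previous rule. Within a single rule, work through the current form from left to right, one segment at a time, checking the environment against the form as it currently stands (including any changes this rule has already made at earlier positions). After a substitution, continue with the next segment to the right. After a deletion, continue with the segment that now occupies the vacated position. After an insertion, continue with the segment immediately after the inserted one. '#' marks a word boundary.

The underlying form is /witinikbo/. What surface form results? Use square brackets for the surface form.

[wdngbo]

Rule 1 Voicing Between Vowels: [witinikbo] → [widinikbo]
Rule 2 Final Devoicing: no change — [widinikbo]
Rule 3 Medial Vowel Deletion: [widinikbo] → [wdnkbo]
Rule 4 Glottal Epenthesis: no change — [wdnkbo]
Rule 5 Regressive Voicing Assimilation: [wdnkbo] → [wdngbo]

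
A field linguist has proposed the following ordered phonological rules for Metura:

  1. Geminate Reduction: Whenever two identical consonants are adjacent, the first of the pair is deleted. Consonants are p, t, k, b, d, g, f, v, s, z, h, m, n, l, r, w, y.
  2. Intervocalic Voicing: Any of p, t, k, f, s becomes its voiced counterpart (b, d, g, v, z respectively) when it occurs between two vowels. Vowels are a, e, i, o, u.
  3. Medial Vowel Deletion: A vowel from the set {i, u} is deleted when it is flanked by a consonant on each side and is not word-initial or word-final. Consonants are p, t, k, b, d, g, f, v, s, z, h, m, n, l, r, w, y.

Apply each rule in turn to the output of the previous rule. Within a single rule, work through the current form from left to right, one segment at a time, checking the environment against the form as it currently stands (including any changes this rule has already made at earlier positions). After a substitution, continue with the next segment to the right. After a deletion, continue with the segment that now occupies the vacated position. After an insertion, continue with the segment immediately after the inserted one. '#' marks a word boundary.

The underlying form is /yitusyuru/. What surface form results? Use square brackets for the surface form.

1 Geminate Reduction: no change — [yitusyuru]
2 Intervocalic Voicing: [yitusyuru] → [yidusyuru]
3 Medial Vowel Deletion: [yidusyuru] → [ydsyru]

[ydsyru]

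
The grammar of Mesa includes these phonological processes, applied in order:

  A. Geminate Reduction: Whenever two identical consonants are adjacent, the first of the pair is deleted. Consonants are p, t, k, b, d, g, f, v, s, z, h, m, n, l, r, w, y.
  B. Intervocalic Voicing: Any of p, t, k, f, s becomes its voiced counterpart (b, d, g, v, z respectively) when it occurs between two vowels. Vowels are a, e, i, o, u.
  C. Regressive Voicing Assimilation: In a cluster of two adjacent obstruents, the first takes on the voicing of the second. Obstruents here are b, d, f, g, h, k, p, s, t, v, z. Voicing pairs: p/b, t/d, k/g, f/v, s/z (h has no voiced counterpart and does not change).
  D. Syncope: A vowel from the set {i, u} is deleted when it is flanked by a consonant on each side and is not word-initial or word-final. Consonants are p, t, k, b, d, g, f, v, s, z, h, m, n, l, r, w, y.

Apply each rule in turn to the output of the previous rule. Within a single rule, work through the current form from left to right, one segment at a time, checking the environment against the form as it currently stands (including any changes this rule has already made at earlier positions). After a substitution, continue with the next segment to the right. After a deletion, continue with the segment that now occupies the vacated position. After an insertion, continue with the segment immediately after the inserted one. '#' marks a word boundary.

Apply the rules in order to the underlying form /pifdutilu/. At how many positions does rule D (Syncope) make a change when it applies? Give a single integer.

3

A Geminate Reduction: no change — [pifdutilu]
B Intervocalic Voicing: [pifdutilu] → [pifdudilu]
C Regressive Voicing Assimilation: [pifdudilu] → [pivdudilu]
D Syncope: [pivdudilu] → [pvddlu]
Rule D changed 3 position(s).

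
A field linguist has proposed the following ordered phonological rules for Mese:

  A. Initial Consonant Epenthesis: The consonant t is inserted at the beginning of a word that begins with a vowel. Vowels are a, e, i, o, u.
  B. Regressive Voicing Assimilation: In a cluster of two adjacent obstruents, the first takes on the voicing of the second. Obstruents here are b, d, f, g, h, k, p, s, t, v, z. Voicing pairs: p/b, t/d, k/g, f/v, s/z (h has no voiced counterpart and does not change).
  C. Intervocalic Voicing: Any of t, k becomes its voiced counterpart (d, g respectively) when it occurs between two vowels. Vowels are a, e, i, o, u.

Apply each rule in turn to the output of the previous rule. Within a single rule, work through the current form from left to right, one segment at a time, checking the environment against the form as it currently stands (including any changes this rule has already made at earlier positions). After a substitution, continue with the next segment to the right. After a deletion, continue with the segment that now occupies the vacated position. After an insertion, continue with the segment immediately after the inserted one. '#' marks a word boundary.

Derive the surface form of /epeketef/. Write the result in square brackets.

A Initial Consonant Epenthesis: [epeketef] → [tepeketef]
B Regressive Voicing Assimilation: no change — [tepeketef]
C Intervocalic Voicing: [tepeketef] → [tepegedef]

[tepegedef]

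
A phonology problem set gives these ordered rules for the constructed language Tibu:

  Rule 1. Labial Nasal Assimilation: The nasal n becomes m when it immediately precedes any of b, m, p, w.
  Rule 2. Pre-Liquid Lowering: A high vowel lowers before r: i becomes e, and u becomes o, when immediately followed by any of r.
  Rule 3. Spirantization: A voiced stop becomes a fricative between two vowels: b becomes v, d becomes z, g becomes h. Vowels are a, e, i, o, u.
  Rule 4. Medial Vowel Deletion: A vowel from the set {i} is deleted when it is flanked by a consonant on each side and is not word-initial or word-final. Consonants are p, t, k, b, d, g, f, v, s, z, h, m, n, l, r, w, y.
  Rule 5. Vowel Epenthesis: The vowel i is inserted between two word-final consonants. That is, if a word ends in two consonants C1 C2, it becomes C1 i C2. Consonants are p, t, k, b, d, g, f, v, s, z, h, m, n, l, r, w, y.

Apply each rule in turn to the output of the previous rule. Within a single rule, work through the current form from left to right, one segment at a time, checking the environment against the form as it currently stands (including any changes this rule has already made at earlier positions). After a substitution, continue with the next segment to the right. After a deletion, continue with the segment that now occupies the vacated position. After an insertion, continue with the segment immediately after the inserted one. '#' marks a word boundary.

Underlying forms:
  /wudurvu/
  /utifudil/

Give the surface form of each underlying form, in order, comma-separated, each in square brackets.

/wudurvu/:
  Rule 1 Labial Nasal Assimilation: no change — [wudurvu]
  Rule 2 Pre-Liquid Lowering: [wudurvu] → [wudorvu]
  Rule 3 Spirantization: [wudorvu] → [wuzorvu]
  Rule 4 Medial Vowel Deletion: no change — [wuzorvu]
  Rule 5 Vowel Epenthesis: no change — [wuzorvu]
/utifudil/:
  Rule 1 Labial Nasal Assimilation: no change — [utifudil]
  Rule 2 Pre-Liquid Lowering: no change — [utifudil]
  Rule 3 Spirantization: [utifudil] → [utifuzil]
  Rule 4 Medial Vowel Deletion: [utifuzil] → [utfuzl]
  Rule 5 Vowel Epenthesis: [utfuzl] → [utfuzil]

[wuzorvu], [utfuzil]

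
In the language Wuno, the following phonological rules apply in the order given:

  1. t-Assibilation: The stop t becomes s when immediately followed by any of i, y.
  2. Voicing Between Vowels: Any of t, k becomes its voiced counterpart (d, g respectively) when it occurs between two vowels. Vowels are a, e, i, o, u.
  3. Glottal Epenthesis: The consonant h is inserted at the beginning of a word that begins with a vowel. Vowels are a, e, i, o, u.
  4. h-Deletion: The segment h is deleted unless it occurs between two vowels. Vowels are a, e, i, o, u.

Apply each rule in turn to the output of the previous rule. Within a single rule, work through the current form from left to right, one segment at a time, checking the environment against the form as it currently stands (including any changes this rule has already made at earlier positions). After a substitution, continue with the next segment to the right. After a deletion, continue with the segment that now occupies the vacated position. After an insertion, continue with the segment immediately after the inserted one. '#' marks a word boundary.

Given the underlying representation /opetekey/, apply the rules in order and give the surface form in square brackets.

1 t-Assibilation: no change — [opetekey]
2 Voicing Between Vowels: [opetekey] → [opedegey]
3 Glottal Epenthesis: [opedegey] → [hopedegey]
4 h-Deletion: [hopedegey] → [opedegey]

[opedegey]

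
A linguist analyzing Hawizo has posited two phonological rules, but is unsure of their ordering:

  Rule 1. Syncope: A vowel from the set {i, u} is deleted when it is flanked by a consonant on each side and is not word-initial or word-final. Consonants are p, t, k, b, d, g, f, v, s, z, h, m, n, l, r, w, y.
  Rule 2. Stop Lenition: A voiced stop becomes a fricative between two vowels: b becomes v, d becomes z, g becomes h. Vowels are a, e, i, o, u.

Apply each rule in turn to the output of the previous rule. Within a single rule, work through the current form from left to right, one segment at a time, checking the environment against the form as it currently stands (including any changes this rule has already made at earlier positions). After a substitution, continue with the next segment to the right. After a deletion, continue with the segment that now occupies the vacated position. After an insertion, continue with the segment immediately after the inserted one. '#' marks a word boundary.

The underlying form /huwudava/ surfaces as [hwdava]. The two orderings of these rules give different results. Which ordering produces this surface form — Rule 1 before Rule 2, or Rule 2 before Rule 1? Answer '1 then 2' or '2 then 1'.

Order 1 then 2:
  1 Syncope: [huwudava] → [hwdava]
  2 Stop Lenition: no change — [hwdava]
  result: [hwdava]
Order 2 then 1:
  2 Stop Lenition: [huwudava] → [huwuzava]
  1 Syncope: [huwuzava] → [hwzava]
  result: [hwzava]

1 then 2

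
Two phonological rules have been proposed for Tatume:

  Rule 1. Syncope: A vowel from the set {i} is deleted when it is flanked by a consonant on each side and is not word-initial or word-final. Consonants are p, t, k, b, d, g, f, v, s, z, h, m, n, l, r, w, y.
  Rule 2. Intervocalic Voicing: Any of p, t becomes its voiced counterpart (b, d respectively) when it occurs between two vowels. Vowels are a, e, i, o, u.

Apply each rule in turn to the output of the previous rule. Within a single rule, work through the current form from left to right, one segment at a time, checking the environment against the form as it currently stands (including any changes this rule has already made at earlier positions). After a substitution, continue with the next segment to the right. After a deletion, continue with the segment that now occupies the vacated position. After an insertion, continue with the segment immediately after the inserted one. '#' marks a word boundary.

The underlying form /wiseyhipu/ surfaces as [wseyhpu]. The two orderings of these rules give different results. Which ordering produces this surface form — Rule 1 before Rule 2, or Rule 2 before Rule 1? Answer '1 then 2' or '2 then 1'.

1 then 2

Order 1 then 2:
  1 Syncope: [wiseyhipu] → [wseyhpu]
  2 Intervocalic Voicing: no change — [wseyhpu]
  result: [wseyhpu]
Order 2 then 1:
  2 Intervocalic Voicing: [wiseyhipu] → [wiseyhibu]
  1 Syncope: [wiseyhibu] → [wseyhbu]
  result: [wseyhbu]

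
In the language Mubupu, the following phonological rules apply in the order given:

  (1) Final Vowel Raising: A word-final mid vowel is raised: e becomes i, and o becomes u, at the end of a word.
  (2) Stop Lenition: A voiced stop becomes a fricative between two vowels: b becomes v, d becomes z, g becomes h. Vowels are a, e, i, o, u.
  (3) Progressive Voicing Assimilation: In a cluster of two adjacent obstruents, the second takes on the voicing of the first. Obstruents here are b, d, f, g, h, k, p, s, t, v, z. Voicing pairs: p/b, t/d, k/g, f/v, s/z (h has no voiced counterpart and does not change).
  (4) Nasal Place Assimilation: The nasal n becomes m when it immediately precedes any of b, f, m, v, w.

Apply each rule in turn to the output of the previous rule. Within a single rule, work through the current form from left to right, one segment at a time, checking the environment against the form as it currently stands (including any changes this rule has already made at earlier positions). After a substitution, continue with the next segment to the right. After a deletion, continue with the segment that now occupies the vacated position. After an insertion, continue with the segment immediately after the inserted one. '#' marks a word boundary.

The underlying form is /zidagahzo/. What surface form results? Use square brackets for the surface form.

(1) Final Vowel Raising: [zidagahzo] → [zidagahzu]
(2) Stop Lenition: [zidagahzu] → [zizahahzu]
(3) Progressive Voicing Assimilation: [zizahahzu] → [zizahahsu]
(4) Nasal Place Assimilation: no change — [zizahahsu]

[zizahahsu]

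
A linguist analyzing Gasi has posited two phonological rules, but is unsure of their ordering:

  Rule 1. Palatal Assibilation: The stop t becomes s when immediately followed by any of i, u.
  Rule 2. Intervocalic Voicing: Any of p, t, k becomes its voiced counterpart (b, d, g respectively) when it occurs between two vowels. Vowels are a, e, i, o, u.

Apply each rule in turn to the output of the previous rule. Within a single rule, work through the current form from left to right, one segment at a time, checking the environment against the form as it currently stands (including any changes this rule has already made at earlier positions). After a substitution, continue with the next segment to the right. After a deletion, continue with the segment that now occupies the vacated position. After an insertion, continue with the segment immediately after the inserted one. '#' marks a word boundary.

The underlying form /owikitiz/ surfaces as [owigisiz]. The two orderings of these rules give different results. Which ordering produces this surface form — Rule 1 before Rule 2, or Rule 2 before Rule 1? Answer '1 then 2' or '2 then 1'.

Order 1 then 2:
  1 Palatal Assibilation: [owikitiz] → [owikisiz]
  2 Intervocalic Voicing: [owikisiz] → [owigisiz]
  result: [owigisiz]
Order 2 then 1:
  2 Intervocalic Voicing: [owikitiz] → [owigidiz]
  1 Palatal Assibilation: no change — [owigidiz]
  result: [owigidiz]

1 then 2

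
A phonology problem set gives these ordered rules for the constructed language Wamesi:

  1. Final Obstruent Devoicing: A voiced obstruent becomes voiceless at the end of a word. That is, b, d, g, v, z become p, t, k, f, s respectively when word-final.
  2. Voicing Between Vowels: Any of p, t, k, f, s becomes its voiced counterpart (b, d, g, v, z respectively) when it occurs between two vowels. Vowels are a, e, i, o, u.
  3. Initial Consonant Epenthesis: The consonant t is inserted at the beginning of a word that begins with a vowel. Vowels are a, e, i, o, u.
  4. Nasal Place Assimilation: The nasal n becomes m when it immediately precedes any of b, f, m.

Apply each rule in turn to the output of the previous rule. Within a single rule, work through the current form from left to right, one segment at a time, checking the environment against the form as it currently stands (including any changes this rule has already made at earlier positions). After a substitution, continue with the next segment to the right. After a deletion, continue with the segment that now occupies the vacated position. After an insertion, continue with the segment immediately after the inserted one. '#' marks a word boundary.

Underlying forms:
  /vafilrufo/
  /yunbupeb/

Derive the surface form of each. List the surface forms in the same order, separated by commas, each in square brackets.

/vafilrufo/:
  1 Final Obstruent Devoicing: no change — [vafilrufo]
  2 Voicing Between Vowels: [vafilrufo] → [vavilruvo]
  3 Initial Consonant Epenthesis: no change — [vavilruvo]
  4 Nasal Place Assimilation: no change — [vavilruvo]
/yunbupeb/:
  1 Final Obstruent Devoicing: [yunbupeb] → [yunbupep]
  2 Voicing Between Vowels: [yunbupep] → [yunbubep]
  3 Initial Consonant Epenthesis: no change — [yunbubep]
  4 Nasal Place Assimilation: [yunbubep] → [yumbubep]

[vavilruvo], [yumbubep]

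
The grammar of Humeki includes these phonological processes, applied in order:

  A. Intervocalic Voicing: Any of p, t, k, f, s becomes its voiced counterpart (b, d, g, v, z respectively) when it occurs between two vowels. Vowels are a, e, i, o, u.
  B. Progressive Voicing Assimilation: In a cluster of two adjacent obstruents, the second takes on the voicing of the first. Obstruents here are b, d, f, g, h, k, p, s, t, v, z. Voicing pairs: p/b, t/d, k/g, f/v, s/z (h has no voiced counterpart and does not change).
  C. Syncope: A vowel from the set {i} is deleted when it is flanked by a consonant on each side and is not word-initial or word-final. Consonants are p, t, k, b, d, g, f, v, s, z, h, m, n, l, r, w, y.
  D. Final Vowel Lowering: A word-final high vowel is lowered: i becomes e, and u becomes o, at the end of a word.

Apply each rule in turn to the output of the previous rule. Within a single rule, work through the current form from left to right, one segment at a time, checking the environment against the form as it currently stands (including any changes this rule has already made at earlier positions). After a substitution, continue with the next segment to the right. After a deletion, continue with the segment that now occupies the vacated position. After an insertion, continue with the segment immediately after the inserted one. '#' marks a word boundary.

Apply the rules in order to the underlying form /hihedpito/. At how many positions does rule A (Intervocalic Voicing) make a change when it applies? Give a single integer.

A Intervocalic Voicing: [hihedpito] → [hihedpido]
B Progressive Voicing Assimilation: [hihedpido] → [hihedbido]
C Syncope: [hihedbido] → [hhedbdo]
D Final Vowel Lowering: no change — [hhedbdo]
Rule A changed 1 position(s).

1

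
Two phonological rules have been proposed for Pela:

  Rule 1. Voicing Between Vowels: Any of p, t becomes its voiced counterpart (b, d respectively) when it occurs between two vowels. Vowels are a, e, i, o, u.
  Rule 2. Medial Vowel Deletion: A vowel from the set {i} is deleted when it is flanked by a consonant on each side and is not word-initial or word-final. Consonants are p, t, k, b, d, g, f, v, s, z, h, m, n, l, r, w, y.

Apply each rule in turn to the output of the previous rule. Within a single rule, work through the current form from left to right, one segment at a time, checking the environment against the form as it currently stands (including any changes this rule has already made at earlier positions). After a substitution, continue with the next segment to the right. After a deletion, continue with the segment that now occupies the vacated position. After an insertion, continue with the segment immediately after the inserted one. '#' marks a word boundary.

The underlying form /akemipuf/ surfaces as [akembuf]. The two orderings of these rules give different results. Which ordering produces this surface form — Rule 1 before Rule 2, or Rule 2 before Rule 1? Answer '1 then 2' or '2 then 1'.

Order 1 then 2:
  1 Voicing Between Vowels: [akemipuf] → [akemibuf]
  2 Medial Vowel Deletion: [akemibuf] → [akembuf]
  result: [akembuf]
Order 2 then 1:
  2 Medial Vowel Deletion: [akemipuf] → [akempuf]
  1 Voicing Between Vowels: no change — [akempuf]
  result: [akempuf]

1 then 2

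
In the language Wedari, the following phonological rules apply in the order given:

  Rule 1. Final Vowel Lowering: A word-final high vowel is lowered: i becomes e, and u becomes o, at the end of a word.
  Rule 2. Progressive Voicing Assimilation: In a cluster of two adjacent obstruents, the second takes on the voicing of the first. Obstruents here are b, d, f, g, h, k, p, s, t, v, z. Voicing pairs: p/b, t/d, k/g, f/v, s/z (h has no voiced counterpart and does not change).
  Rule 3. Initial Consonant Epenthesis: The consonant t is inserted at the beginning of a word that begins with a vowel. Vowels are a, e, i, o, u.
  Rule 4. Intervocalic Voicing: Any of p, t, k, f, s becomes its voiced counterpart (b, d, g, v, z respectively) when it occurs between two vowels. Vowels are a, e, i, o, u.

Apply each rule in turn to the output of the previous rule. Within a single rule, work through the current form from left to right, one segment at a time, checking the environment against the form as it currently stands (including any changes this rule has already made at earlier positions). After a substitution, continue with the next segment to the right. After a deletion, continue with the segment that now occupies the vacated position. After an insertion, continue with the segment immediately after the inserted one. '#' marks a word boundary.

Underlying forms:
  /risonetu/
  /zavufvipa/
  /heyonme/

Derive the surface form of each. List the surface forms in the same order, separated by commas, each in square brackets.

[rizonedo], [zavuffiba], [heyonme]

/risonetu/:
  Rule 1 Final Vowel Lowering: [risonetu] → [risoneto]
  Rule 2 Progressive Voicing Assimilation: no change — [risoneto]
  Rule 3 Initial Consonant Epenthesis: no change — [risoneto]
  Rule 4 Intervocalic Voicing: [risoneto] → [rizonedo]
/zavufvipa/:
  Rule 1 Final Vowel Lowering: no change — [zavufvipa]
  Rule 2 Progressive Voicing Assimilation: [zavufvipa] → [zavuffipa]
  Rule 3 Initial Consonant Epenthesis: no change — [zavuffipa]
  Rule 4 Intervocalic Voicing: [zavuffipa] → [zavuffiba]
/heyonme/:
  Rule 1 Final Vowel Lowering: no change — [heyonme]
  Rule 2 Progressive Voicing Assimilation: no change — [heyonme]
  Rule 3 Initial Consonant Epenthesis: no change — [heyonme]
  Rule 4 Intervocalic Voicing: no change — [heyonme]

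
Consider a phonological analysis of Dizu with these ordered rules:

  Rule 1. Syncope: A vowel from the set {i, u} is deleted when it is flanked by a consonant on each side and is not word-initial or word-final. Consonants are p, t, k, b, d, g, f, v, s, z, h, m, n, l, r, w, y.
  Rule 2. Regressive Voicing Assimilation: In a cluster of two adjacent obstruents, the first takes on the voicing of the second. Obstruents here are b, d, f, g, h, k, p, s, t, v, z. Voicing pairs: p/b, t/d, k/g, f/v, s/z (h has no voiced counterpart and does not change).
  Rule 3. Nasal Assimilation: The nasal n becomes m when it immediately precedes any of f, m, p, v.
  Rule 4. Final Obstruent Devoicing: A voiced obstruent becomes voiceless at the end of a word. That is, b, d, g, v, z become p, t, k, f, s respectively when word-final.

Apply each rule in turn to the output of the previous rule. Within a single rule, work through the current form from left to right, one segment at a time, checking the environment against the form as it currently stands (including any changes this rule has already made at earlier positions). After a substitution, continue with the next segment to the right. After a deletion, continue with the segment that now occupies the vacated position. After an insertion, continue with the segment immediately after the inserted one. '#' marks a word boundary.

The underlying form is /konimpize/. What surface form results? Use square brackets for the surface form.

[kommbze]

Rule 1 Syncope: [konimpize] → [konmpze]
Rule 2 Regressive Voicing Assimilation: [konmpze] → [konmbze]
Rule 3 Nasal Assimilation: [konmbze] → [kommbze]
Rule 4 Final Obstruent Devoicing: no change — [kommbze]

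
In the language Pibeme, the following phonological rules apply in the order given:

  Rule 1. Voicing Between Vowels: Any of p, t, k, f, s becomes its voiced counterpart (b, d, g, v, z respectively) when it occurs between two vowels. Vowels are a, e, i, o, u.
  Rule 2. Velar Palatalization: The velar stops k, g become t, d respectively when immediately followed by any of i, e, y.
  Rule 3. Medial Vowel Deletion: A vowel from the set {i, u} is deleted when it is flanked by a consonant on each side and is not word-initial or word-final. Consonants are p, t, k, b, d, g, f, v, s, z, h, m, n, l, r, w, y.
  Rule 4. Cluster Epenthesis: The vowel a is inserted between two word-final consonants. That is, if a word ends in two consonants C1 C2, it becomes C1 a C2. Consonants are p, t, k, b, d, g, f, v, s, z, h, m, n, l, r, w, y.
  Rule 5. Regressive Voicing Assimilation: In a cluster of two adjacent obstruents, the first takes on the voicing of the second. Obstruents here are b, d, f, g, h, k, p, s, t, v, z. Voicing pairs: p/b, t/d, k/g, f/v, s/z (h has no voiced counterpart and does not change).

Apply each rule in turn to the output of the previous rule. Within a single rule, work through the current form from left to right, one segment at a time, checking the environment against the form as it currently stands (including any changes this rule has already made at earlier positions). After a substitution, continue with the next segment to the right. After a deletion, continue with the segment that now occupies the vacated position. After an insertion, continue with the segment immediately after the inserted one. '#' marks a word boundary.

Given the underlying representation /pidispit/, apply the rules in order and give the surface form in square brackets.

[btspat]

Rule 1 Voicing Between Vowels: no change — [pidispit]
Rule 2 Velar Palatalization: no change — [pidispit]
Rule 3 Medial Vowel Deletion: [pidispit] → [pdspt]
Rule 4 Cluster Epenthesis: [pdspt] → [pdspat]
Rule 5 Regressive Voicing Assimilation: [pdspat] → [btspat]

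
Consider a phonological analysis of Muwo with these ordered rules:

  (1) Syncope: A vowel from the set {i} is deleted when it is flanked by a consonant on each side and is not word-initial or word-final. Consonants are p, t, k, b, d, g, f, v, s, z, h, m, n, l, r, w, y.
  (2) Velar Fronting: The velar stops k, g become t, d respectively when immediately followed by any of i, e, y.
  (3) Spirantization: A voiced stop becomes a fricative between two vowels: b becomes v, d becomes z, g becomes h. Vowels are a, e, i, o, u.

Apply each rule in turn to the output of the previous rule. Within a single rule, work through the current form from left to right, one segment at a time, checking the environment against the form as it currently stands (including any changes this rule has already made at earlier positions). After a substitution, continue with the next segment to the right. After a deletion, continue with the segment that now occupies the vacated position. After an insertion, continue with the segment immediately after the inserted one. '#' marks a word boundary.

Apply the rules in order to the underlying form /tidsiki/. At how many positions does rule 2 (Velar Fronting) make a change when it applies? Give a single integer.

1

(1) Syncope: [tidsiki] → [tdski]
(2) Velar Fronting: [tdski] → [tdsti]
(3) Spirantization: no change — [tdsti]
Rule 2 changed 1 position(s).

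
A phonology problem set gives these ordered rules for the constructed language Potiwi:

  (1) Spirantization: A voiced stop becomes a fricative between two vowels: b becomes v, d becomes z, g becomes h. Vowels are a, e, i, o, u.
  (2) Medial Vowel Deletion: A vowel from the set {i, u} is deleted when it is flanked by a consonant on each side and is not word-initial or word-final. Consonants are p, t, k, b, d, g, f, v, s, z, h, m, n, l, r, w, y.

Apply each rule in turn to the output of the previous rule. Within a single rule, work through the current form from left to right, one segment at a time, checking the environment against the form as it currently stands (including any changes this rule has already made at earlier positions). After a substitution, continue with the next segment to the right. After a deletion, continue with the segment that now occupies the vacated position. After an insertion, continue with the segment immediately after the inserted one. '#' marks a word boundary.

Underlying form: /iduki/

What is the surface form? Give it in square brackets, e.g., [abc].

(1) Spirantization: [iduki] → [izuki]
(2) Medial Vowel Deletion: [izuki] → [izki]

[izki]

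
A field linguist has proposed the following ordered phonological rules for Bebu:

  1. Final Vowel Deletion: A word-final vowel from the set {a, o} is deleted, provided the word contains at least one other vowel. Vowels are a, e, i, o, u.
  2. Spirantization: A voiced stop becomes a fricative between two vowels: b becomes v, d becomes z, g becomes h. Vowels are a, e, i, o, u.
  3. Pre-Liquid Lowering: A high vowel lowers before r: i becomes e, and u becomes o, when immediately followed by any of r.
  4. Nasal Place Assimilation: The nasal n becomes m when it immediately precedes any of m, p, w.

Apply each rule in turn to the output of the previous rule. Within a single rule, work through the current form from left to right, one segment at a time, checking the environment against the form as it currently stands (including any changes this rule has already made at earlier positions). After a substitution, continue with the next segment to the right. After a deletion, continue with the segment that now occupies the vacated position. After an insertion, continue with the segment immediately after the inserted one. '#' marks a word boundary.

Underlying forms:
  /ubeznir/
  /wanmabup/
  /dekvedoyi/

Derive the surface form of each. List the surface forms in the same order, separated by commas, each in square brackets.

[uvezner], [wammavup], [dekvezoyi]

/ubeznir/:
  1 Final Vowel Deletion: no change — [ubeznir]
  2 Spirantization: [ubeznir] → [uveznir]
  3 Pre-Liquid Lowering: [uveznir] → [uvezner]
  4 Nasal Place Assimilation: no change — [uvezner]
/wanmabup/:
  1 Final Vowel Deletion: no change — [wanmabup]
  2 Spirantization: [wanmabup] → [wanmavup]
  3 Pre-Liquid Lowering: no change — [wanmavup]
  4 Nasal Place Assimilation: [wanmavup] → [wammavup]
/dekvedoyi/:
  1 Final Vowel Deletion: no change — [dekvedoyi]
  2 Spirantization: [dekvedoyi] → [dekvezoyi]
  3 Pre-Liquid Lowering: no change — [dekvezoyi]
  4 Nasal Place Assimilation: no change — [dekvezoyi]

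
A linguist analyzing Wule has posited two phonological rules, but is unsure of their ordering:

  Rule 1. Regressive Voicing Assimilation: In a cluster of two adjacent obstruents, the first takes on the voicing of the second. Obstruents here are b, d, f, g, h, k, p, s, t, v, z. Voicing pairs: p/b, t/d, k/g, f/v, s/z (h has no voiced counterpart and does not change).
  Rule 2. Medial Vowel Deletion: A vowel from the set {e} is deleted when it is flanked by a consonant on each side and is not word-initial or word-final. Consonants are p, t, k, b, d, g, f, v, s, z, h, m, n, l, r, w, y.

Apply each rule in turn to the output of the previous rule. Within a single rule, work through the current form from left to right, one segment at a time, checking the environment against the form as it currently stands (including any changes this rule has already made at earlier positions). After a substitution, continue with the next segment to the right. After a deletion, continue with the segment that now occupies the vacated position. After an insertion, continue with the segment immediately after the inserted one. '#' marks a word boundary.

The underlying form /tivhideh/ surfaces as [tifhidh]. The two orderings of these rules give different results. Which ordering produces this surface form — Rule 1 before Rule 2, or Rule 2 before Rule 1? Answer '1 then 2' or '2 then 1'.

Order 1 then 2:
  1 Regressive Voicing Assimilation: [tivhideh] → [tifhideh]
  2 Medial Vowel Deletion: [tifhideh] → [tifhidh]
  result: [tifhidh]
Order 2 then 1:
  2 Medial Vowel Deletion: [tivhideh] → [tivhidh]
  1 Regressive Voicing Assimilation: [tivhidh] → [tifhith]
  result: [tifhith]

1 then 2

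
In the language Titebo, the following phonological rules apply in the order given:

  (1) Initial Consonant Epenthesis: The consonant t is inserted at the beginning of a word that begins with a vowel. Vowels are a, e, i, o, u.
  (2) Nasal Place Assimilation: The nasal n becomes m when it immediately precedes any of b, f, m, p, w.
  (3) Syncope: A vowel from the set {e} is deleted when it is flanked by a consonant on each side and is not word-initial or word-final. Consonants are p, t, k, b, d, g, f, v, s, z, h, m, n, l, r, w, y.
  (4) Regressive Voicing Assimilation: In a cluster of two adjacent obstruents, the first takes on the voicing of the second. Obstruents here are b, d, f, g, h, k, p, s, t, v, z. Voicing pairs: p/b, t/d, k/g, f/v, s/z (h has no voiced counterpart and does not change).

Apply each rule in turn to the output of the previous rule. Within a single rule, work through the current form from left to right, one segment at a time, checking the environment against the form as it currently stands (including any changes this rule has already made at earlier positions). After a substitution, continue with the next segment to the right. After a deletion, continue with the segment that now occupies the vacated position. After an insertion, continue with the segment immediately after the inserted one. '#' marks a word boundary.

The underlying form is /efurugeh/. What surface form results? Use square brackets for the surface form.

(1) Initial Consonant Epenthesis: [efurugeh] → [tefurugeh]
(2) Nasal Place Assimilation: no change — [tefurugeh]
(3) Syncope: [tefurugeh] → [tfurugh]
(4) Regressive Voicing Assimilation: [tfurugh] → [tfurukh]

[tfurukh]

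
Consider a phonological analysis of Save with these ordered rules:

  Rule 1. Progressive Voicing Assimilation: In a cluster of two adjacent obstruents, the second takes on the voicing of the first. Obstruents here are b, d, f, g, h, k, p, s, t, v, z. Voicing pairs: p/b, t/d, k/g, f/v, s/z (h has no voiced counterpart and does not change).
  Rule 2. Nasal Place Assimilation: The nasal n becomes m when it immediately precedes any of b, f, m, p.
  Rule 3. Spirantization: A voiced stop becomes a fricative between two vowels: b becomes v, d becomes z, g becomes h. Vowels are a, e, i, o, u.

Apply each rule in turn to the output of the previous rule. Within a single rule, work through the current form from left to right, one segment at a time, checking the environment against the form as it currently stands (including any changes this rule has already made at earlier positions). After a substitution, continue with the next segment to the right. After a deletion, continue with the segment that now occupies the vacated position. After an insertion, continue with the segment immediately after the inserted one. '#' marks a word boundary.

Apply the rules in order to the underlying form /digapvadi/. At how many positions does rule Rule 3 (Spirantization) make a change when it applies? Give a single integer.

Rule 1 Progressive Voicing Assimilation: [digapvadi] → [digapfadi]
Rule 2 Nasal Place Assimilation: no change — [digapfadi]
Rule 3 Spirantization: [digapfadi] → [dihapfazi]
Rule Rule 3 changed 2 position(s).

2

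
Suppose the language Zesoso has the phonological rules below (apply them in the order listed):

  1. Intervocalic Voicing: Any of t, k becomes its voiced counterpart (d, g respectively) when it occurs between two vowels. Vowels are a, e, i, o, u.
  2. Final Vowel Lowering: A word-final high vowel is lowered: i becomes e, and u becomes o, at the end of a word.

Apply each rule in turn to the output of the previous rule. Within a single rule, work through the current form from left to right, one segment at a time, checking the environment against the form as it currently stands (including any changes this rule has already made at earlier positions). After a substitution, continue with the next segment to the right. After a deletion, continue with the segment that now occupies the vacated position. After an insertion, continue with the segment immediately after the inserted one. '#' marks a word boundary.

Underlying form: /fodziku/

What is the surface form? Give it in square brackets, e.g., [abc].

[fodzigo]

1 Intervocalic Voicing: [fodziku] → [fodzigu]
2 Final Vowel Lowering: [fodzigu] → [fodzigo]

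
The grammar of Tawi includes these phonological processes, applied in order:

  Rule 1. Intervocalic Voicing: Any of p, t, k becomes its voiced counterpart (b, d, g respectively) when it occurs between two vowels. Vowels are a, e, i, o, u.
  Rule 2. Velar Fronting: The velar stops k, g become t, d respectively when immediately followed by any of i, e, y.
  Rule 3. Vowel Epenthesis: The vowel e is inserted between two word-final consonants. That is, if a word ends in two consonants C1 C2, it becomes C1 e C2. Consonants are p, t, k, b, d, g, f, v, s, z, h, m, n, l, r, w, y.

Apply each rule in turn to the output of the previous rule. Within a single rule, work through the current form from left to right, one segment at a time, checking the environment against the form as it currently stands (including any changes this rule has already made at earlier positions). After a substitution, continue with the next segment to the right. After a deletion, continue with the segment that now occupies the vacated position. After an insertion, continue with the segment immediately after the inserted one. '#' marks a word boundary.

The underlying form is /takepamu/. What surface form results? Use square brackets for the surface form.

[tadebamu]

Rule 1 Intervocalic Voicing: [takepamu] → [tagebamu]
Rule 2 Velar Fronting: [tagebamu] → [tadebamu]
Rule 3 Vowel Epenthesis: no change — [tadebamu]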